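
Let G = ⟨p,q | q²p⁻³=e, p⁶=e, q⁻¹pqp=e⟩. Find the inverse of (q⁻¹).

The order of (q⁻¹) is 4 (smallest k with (q⁻¹)ᵏ = e), so (q⁻¹)⁻¹ = (q⁻¹)³ = q.
Check: (q⁻¹) · q → (q⁻¹) · q = e, giving e as required.

Answer: q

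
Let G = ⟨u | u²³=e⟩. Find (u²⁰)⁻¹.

The order of (u²⁰) is 23 (smallest k with (u²⁰)ᵏ = e), so (u²⁰)⁻¹ = (u²⁰)²² = u³.
Check: (u²⁰) · (u³) → (u²⁰) · u³ = e, giving e as required.

Answer: u³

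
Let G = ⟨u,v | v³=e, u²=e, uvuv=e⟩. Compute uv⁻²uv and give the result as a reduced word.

Multiply left to right, reducing at each step:
  u · v⁻² = uv
  (uv) · u = v²
  (v²) · v = e

Answer: e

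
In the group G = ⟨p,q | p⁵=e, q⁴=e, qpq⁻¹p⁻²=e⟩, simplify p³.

Compute successive powers of p, reducing at each step:
  p²: p · p = p²
  p³: (p²) · p = p³

Answer: p³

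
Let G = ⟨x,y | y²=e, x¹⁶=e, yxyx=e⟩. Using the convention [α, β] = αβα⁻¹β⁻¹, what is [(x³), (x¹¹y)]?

[(x³), (x¹¹y)] = (x³)·(x¹¹y)·(x³)⁻¹·(x¹¹y)⁻¹.
  (x³) · (x¹¹y) = x¹⁴y
  (x¹⁴y) · (x¹³) = xy
  (xy) · (x¹¹y) = x⁶

Answer: x⁶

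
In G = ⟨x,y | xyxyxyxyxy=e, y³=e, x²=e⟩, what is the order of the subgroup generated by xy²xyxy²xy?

|⟨xy²xyxy²xy⟩| equals the order of xy²xyxy²xy. Compute successive powers until reaching e:
  (xy²xyxy²xy)¹ = xy²xyxy²xy, (xy²xyxy²xy)² = y²xyx, (xy²xyxy²xy)³ = xy²xy, (xy²xyxy²xy)⁴ = y²xyxy²xyx, (xy²xyxy²xy)⁵ = e.
The smallest positive k with (xy²xyxy²xy)ᵏ = e is 5, so |⟨xy²xyxy²xy⟩| = 5.

Answer: 5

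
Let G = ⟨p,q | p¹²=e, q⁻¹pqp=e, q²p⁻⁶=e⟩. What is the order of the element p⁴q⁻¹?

Compute successive powers until reaching e:
  (p⁴q⁻¹)¹ = p⁴q⁻¹, (p⁴q⁻¹)² = p⁶, (p⁴q⁻¹)³ = p⁴q, (p⁴q⁻¹)⁴ = e.
The smallest positive k with (p⁴q⁻¹)ᵏ = e is 4.

Answer: 4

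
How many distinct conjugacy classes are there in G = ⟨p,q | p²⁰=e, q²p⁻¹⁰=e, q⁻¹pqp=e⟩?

The conjugacy classes (representative and size) are:
  [e] (size 1), [p] (size 2), [p²] (size 2), [p³] (size 2), [p⁴] (size 2), [p⁵] (size 2), [p¹⁴] (size 2), [p⁷] (size 2), [p⁸] (size 2), [p¹¹] (size 2), [p¹⁰] (size 1), [p²q⁻¹] (size 10), [p⁹q] (size 10).
Class equation: 1 + 2 + 2 + 2 + 2 + 2 + 2 + 2 + 2 + 2 + 1 + 10 + 10 = 40 = |G|. So G has 13 conjugacy classes.

Answer: 13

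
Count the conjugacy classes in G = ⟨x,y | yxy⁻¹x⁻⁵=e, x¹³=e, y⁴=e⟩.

The conjugacy classes (representative and size) are:
  [e] (size 1), [x] (size 4), [x²] (size 4), [x⁹] (size 4), [x¹²y] (size 13), [x⁴y²] (size 13), [x¹²y³] (size 13).
Class equation: 1 + 4 + 4 + 4 + 13 + 13 + 13 = 52 = |G|. So G has 7 conjugacy classes.

Answer: 7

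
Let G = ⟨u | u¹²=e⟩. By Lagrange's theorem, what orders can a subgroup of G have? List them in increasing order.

|G| = 12 = 2² · 3. By Lagrange's theorem the order of any subgroup divides 12; the divisors of 12 are 1, 2, 3, 4, 6, 12.

Answer: 1, 2, 3, 4, 6, 12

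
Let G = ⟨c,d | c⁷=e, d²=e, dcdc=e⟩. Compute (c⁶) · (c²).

Compute (c⁶) · (c²) by multiplying left to right and reducing via the relations at each step:
  (c⁶) · c² = c

Answer: c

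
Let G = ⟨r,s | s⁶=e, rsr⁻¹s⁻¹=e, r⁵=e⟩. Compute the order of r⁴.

Compute successive powers until reaching e:
  (r⁴)¹ = r⁴, (r⁴)² = r³, (r⁴)³ = r², (r⁴)⁴ = r, (r⁴)⁵ = e.
The smallest positive k with (r⁴)ᵏ = e is 5.

Answer: 5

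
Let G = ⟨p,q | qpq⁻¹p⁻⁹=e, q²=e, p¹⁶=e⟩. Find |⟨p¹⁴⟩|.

|⟨p¹⁴⟩| equals the order of p¹⁴. Compute successive powers until reaching e:
  (p¹⁴)¹ = p¹⁴, (p¹⁴)² = p¹², (p¹⁴)³ = p¹⁰, (p¹⁴)⁴ = p⁸, (p¹⁴)⁵ = p⁶, (p¹⁴)⁶ = p⁴, (p¹⁴)⁷ = p², (p¹⁴)⁸ = e.
The smallest positive k with (p¹⁴)ᵏ = e is 8, so |⟨p¹⁴⟩| = 8.

Answer: 8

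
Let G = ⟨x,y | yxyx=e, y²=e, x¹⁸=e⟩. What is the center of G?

An element z ∈ Z(G) iff z commutes with every generator.
For example x⁹ is central: (x⁹)·x = x¹⁰ = x·(x⁹); (x⁹)·y = x⁹y = y·(x⁹).
Whereas x ∉ Z(G) since x·y = xy ≠ x¹⁷y = y·x.
Checking each of the 36 elements this way gives Z(G) = {e, x⁹}, of order 2.

Answer: {e, x⁹}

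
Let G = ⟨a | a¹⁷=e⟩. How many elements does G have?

G is generated by a single element, so G is cyclic. The relator gives a¹⁷ = e and no smaller power is forced to be e, so the 17 powers {a, e, a², a³, a⁴, a⁵, a⁶, a⁷, a⁸, a⁹, a¹², a¹³, a¹¹, a¹⁰, a¹⁴, a¹⁵, a¹⁶} are distinct. Hence |G| = 17.

Answer: 17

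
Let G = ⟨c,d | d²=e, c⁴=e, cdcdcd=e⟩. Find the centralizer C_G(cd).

⟨cd⟩ ⊆ C_G(cd) since powers of cd commute with cd; so |C_G(cd)| ≥ |⟨cd⟩| = 3.
By orbit–stabilizer, |C_G(cd)| = |G| / |conj. class of cd| = 24 / 8 = 3.
The 3 elements commuting with cd are {e, cd, dc³}.

Answer: {e, cd, dc³}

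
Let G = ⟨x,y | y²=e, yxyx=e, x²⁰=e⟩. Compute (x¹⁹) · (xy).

Compute (x¹⁹) · (xy) by multiplying left to right and reducing via the relations at each step:
  (x¹⁹) · x = e
  e · y = y

Answer: y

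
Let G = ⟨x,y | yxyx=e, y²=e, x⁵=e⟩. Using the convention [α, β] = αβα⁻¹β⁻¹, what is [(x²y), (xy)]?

[(x²y), (xy)] = (x²y)·(xy)·(x²y)⁻¹·(xy)⁻¹.
  (x²y) · (xy) = x
  x · (x²y) = x³y
  (x³y) · (xy) = x²

Answer: x²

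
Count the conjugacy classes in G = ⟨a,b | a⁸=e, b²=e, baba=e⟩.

The conjugacy classes (representative and size) are:
  [e] (size 1), [a] (size 2), [a⁶] (size 2), [a³] (size 2), [a⁴] (size 1), [b] (size 4), [a⁵b] (size 4).
Class equation: 1 + 2 + 2 + 2 + 1 + 4 + 4 = 16 = |G|. So G has 7 conjugacy classes.

Answer: 7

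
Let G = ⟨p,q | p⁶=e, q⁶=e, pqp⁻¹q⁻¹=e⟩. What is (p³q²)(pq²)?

Compute (p³q²) · (pq²) by multiplying left to right and reducing via the relations at each step:
  (p³q²) · p = p⁴q²
  (p⁴q²) · q² = p⁴q⁴

Answer: p⁴q⁴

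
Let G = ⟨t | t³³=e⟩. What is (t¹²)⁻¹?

The order of (t¹²) is 11 (smallest k with (t¹²)ᵏ = e), so (t¹²)⁻¹ = (t¹²)¹⁰ = t²¹.
Check: (t¹²) · (t²¹) → (t¹²) · t²¹ = e, giving e as required.

Answer: t²¹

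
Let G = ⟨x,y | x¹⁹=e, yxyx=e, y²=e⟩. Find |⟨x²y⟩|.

|⟨x²y⟩| equals the order of x²y. Compute successive powers until reaching e:
  (x²y)¹ = x²y, (x²y)² = e.
The smallest positive k with (x²y)ᵏ = e is 2, so |⟨x²y⟩| = 2.

Answer: 2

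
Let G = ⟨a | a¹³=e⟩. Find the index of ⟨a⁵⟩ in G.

First find ord(a⁵) by computing successive powers:
  (a⁵)¹ = a⁵, (a⁵)² = a¹⁰, (a⁵)³ = a², (a⁵)⁴ = a⁷, (a⁵)⁵ = a¹², (a⁵)⁶ = a⁴, (a⁵)⁷ = a⁹, (a⁵)⁸ = a, (a⁵)⁹ = a⁶, (a⁵)¹⁰ = a¹¹, (a⁵)¹¹ = a³, (a⁵)¹² = a⁸, (a⁵)¹³ = e.
So |⟨a⁵⟩| = ord(a⁵) = 13. With |G| = 13, by Lagrange [G : ⟨a⁵⟩] = 13/13 = 1.

Answer: 1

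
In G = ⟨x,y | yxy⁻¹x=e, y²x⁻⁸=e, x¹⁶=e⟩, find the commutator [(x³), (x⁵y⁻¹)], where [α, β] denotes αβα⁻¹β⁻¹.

[(x³), (x⁵y⁻¹)] = (x³)·(x⁵y⁻¹)·(x³)⁻¹·(x⁵y⁻¹)⁻¹.
  (x³) · (x⁵y⁻¹) = y
  y · (x¹³) = x³y
  (x³y) · (x⁵y) = x⁶

Answer: x⁶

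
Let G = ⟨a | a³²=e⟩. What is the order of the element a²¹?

Compute successive powers until reaching e:
  (a²¹)¹ = a²¹, (a²¹)² = a¹⁰, (a²¹)³ = a³¹, (a²¹)⁴ = a²⁰, (a²¹)⁵ = a⁹, (a²¹)⁶ = a³⁰, (a²¹)⁷ = a¹⁹, (a²¹)⁸ = a⁸, (a²¹)⁹ = a²⁹, (a²¹)¹⁰ = a¹⁸, (a²¹)¹¹ = a⁷, (a²¹)¹² = a²⁸, (a²¹)¹³ = a¹⁷, (a²¹)¹⁴ = a⁶, (a²¹)¹⁵ = a²⁷, (a²¹)¹⁶ = a¹⁶, (a²¹)¹⁷ = a⁵, (a²¹)¹⁸ = a²⁶, (a²¹)¹⁹ = a¹⁵, (a²¹)²⁰ = a⁴, (a²¹)²¹ = a²⁵, (a²¹)²² = a¹⁴, (a²¹)²³ = a³, (a²¹)²⁴ = a²⁴, (a²¹)²⁵ = a¹³, (a²¹)²⁶ = a², (a²¹)²⁷ = a²³, (a²¹)²⁸ = a¹², (a²¹)²⁹ = a, (a²¹)³⁰ = a²², (a²¹)³¹ = a¹¹, (a²¹)³² = e.
The smallest positive k with (a²¹)ᵏ = e is 32.

Answer: 32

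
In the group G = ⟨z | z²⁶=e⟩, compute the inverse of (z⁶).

The order of (z⁶) is 13 (smallest k with (z⁶)ᵏ = e), so (z⁶)⁻¹ = (z⁶)¹² = z²⁰.
Check: (z⁶) · (z²⁰) → (z⁶) · z²⁰ = e, giving e as required.

Answer: z²⁰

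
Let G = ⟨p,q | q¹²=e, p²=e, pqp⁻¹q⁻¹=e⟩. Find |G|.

Enumerate words in the generators, reducing via the relations: the distinct elements are
  {e, p, q, pq, q², q³, q⁴, q⁵, q⁶, q⁷, q⁸, q⁹, pq², pq³, pq⁴, pq⁵, pq⁶, pq⁷, pq⁸, pq⁹, q¹¹, q¹⁰, pq¹¹, pq¹⁰}.
No further products give new elements, so |G| = 24.

Answer: 24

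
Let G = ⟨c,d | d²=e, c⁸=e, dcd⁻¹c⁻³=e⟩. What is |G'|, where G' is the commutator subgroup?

G' = [G, G] is generated by all commutators. The generator-pair commutators are: [c, d] = c⁶.
The subgroup they normally generate is {e, c², c⁴, c⁶}, of order 4.
Check: |G/G'| = 16/4 = 4 is the order of the abelianisation.

Answer: 4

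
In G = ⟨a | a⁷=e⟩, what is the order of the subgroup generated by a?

|⟨a⟩| equals the order of a. Compute successive powers until reaching e:
  a¹ = a, a² = a², a³ = a³, a⁴ = a⁴, a⁵ = a⁵, a⁶ = a⁶, a⁷ = e.
The smallest positive k with aᵏ = e is 7, so |⟨a⟩| = 7.

Answer: 7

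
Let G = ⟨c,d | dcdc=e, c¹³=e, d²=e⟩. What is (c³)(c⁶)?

Compute (c³) · (c⁶) by multiplying left to right and reducing via the relations at each step:
  (c³) · c⁶ = c⁹

Answer: c⁹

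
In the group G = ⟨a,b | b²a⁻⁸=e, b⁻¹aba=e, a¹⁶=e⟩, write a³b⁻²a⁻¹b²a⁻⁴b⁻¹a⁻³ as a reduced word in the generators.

Multiply left to right, reducing at each step:
  (a³) · b⁻² = a¹¹
  (a¹¹) · a⁻¹ = a¹⁰
  (a¹⁰) · b² = a²
  (a²) · a⁻⁴ = a¹⁴
  (a¹⁴) · b⁻¹ = a⁶b
  (a⁶b) · a⁻³ = ab⁻¹

Answer: ab⁻¹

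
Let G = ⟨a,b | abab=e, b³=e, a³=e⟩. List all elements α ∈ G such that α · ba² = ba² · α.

⟨ba²⟩ ⊆ C_G(ba²) since powers of ba² commute with ba²; so |C_G(ba²)| ≥ |⟨ba²⟩| = 3.
By orbit–stabilizer, |C_G(ba²)| = |G| / |conj. class of ba²| = 12 / 4 = 3.
The 3 elements commuting with ba² are {e, ab², ba²}.

Answer: {e, ab², ba²}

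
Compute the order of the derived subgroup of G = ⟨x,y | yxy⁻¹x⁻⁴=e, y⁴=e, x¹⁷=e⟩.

G' = [G, G] is generated by all commutators. The generator-pair commutators are: [x, y] = x¹⁴.
The subgroup they normally generate is {e, x, x², x³, x⁴, x⁵, x⁶, x⁷, x⁸, x⁹, x¹⁰, x¹¹, x¹², x¹³, x¹⁴, x¹⁵, x¹⁶}, of order 17.
Check: |G/G'| = 68/17 = 4 is the order of the abelianisation.

Answer: 17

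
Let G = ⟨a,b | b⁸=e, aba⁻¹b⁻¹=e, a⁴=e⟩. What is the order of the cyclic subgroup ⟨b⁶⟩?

|⟨b⁶⟩| equals the order of b⁶. Compute successive powers until reaching e:
  (b⁶)¹ = b⁶, (b⁶)² = b⁴, (b⁶)³ = b², (b⁶)⁴ = e.
The smallest positive k with (b⁶)ᵏ = e is 4, so |⟨b⁶⟩| = 4.

Answer: 4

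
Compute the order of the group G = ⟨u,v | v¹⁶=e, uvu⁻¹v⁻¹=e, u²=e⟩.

Enumerate words in the generators, reducing via the relations: the distinct elements are
  {e, u, v, uv, v², v³, v⁴, v⁵, v⁶, v⁷, v⁸, v⁹, uv², uv³, uv⁴, uv⁵, uv⁶, uv⁷, uv⁸, uv⁹, v¹², v¹³, v¹¹, v¹⁰, v¹⁴, v¹⁵, uv¹², uv¹³, uv¹¹, uv¹⁰, uv¹⁴, uv¹⁵}.
No further products give new elements, so |G| = 32.

Answer: 32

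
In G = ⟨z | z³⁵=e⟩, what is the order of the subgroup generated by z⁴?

|⟨z⁴⟩| equals the order of z⁴. Compute successive powers until reaching e:
  (z⁴)¹ = z⁴, (z⁴)² = z⁸, (z⁴)³ = z¹², (z⁴)⁴ = z¹⁶, (z⁴)⁵ = z²⁰, (z⁴)⁶ = z²⁴, (z⁴)⁷ = z²⁸, (z⁴)⁸ = z³², (z⁴)⁹ = z, (z⁴)¹⁰ = z⁵, (z⁴)¹¹ = z⁹, (z⁴)¹² = z¹³, (z⁴)¹³ = z¹⁷, (z⁴)¹⁴ = z²¹, (z⁴)¹⁵ = z²⁵, (z⁴)¹⁶ = z²⁹, (z⁴)¹⁷ = z³³, (z⁴)¹⁸ = z², (z⁴)¹⁹ = z⁶, (z⁴)²⁰ = z¹⁰, (z⁴)²¹ = z¹⁴, (z⁴)²² = z¹⁸, (z⁴)²³ = z²², (z⁴)²⁴ = z²⁶, (z⁴)²⁵ = z³⁰, (z⁴)²⁶ = z³⁴, (z⁴)²⁷ = z³, (z⁴)²⁸ = z⁷, (z⁴)²⁹ = z¹¹, (z⁴)³⁰ = z¹⁵, (z⁴)³¹ = z¹⁹, (z⁴)³² = z²³, (z⁴)³³ = z²⁷, (z⁴)³⁴ = z³¹, (z⁴)³⁵ = e.
The smallest positive k with (z⁴)ᵏ = e is 35, so |⟨z⁴⟩| = 35.

Answer: 35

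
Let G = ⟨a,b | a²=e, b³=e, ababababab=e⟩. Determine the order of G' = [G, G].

G' = [G, G] is generated by all commutators. The generator-pair commutators are: [a, b] = abab².
The subgroup they normally generate is {e, a, b, b², ab, aba, abab, ababa, b²ab²a, b²ab², b²a, ab², ba, bab, baba, ab²ab²a, ab²ab², ab²a, b²ab, b²aba, b²abab, bab²ab², bab²a, bab², abab², ab²ab, ab²aba, ab²abab, abab²ab², abab²a, b²ab²ab, abab²ab, abab²aba, abab²abab, b²ab²abab², b²ab²aba, b²ab²abab, b²abab²ab², b²abab²a, b²abab², babab², bab²ab, bab²aba, bab²abab, babab²ab², babab²a, babab²ab, ab²abab²ab², ab²abab²a, ab²abab², b²abab²ab, b²abab²aba, bab²abab²a, bab²abab², ab²abab²ab, ab²abab²aba, abab²abab²a, abab²abab², abab²abab²ab, bab²abab²ab}, of order 60.
Check: |G/G'| = 60/60 = 1 is the order of the abelianisation.

Answer: 60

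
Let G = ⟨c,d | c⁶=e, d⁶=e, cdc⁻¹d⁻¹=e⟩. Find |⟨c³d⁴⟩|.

|⟨c³d⁴⟩| equals the order of c³d⁴. Compute successive powers until reaching e:
  (c³d⁴)¹ = c³d⁴, (c³d⁴)² = d², (c³d⁴)³ = c³, (c³d⁴)⁴ = d⁴, (c³d⁴)⁵ = c³d², (c³d⁴)⁶ = e.
The smallest positive k with (c³d⁴)ᵏ = e is 6, so |⟨c³d⁴⟩| = 6.

Answer: 6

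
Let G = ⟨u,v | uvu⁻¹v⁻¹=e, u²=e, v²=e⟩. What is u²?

Compute successive powers of u, reducing at each step:
  u²: u · u = e

Answer: e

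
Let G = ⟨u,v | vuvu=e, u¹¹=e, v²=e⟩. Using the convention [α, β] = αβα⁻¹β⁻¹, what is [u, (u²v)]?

[u, (u²v)] = u·(u²v)·u⁻¹·(u²v)⁻¹.
  u · (u²v) = u³v
  (u³v) · (u¹⁰) = u⁴v
  (u⁴v) · (u²v) = u²

Answer: u²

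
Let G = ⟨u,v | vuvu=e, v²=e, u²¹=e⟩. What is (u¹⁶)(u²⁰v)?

Compute (u¹⁶) · (u²⁰v) by multiplying left to right and reducing via the relations at each step:
  (u¹⁶) · u²⁰ = u¹⁵
  (u¹⁵) · v = u¹⁵v

Answer: u¹⁵v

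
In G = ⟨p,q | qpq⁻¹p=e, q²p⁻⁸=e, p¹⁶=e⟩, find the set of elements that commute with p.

⟨p⟩ ⊆ C_G(p) since powers of p commute with p; so |C_G(p)| ≥ |⟨p⟩| = 16.
By orbit–stabilizer, |C_G(p)| = |G| / |conj. class of p| = 32 / 2 = 16.
The 16 elements commuting with p are {e, p, p², p³, p⁴, p⁵, p⁶, p⁷, p⁸, p⁹, p¹⁰, p¹¹, p¹², p¹³, p¹⁴, p¹⁵}.

Answer: {e, p, p², p³, p⁴, p⁵, p⁶, p⁷, p⁸, p⁹, p¹⁰, p¹¹, p¹², p¹³, p¹⁴, p¹⁵}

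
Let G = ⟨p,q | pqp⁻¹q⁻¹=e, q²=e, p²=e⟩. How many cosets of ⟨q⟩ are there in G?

First find ord(q) by computing successive powers:
  q¹ = q, q² = e.
So |⟨q⟩| = ord(q) = 2. With |G| = 4, by Lagrange [G : ⟨q⟩] = 4/2 = 2.

Answer: 2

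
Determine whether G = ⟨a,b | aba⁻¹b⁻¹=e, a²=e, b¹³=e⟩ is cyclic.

|G| = 26. The element ab has order 26 (its powers give 26 distinct elements), so ⟨ab⟩ = G and G is cyclic.

Answer: Yes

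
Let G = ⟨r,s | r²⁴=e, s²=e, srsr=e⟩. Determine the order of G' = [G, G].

G' = [G, G] is generated by all commutators. The generator-pair commutators are: [r, s] = r².
The subgroup they normally generate is {e, r², r⁴, r⁶, r⁸, r¹⁰, r¹², r¹⁴, r¹⁶, r¹⁸, r²⁰, r²²}, of order 12.
Check: |G/G'| = 48/12 = 4 is the order of the abelianisation.

Answer: 12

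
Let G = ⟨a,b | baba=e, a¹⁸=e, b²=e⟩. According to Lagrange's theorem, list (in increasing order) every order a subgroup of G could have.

|G| = 36 = 2² · 3². By Lagrange's theorem the order of any subgroup divides 36; the divisors of 36 are 1, 2, 3, 4, 6, 9, 12, 18, 36.

Answer: 1, 2, 3, 4, 6, 9, 12, 18, 36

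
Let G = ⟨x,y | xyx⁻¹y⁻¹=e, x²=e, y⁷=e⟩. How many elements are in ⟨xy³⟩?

|⟨xy³⟩| equals the order of xy³. Compute successive powers until reaching e:
  (xy³)¹ = xy³, (xy³)² = y⁶, (xy³)³ = xy², (xy³)⁴ = y⁵, (xy³)⁵ = xy, (xy³)⁶ = y⁴, (xy³)⁷ = x, (xy³)⁸ = y³, (xy³)⁹ = xy⁶, (xy³)¹⁰ = y², (xy³)¹¹ = xy⁵, (xy³)¹² = y, (xy³)¹³ = xy⁴, (xy³)¹⁴ = e.
The smallest positive k with (xy³)ᵏ = e is 14, so |⟨xy³⟩| = 14.

Answer: 14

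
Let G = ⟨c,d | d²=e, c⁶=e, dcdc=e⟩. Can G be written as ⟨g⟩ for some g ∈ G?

Every cyclic group is abelian. But c·d = cd while d·c = c⁵d, so c·d ≠ d·c and G is not abelian. Hence G is not cyclic.

Answer: No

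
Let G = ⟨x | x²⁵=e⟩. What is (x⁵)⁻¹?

The order of (x⁵) is 5 (smallest k with (x⁵)ᵏ = e), so (x⁵)⁻¹ = (x⁵)⁴ = x²⁰.
Check: (x⁵) · (x²⁰) → (x⁵) · x²⁰ = e, giving e as required.

Answer: x²⁰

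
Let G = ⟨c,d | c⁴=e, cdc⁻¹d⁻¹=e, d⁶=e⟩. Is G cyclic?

|G| = 24, but the maximum element order in G is 12 < 24. No single element generates all of G, so G is not cyclic.

Answer: No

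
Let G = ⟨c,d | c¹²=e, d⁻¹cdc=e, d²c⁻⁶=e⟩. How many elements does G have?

Enumerate words in the generators, reducing via the relations: the distinct elements are
  {c, d, e, cd, c², c³, c⁴, c⁵, c⁶, c⁷, c⁸, c⁹, c²d, c³d, c¹¹, c¹⁰, c⁴d, c⁵d, d⁻¹, cd⁻¹, c²d⁻¹, c³d⁻¹, c⁴d⁻¹, c⁵d⁻¹}.
No further products give new elements, so |G| = 24.

Answer: 24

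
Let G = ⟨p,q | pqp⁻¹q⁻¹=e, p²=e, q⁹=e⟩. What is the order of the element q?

Compute successive powers until reaching e:
  q¹ = q, q² = q², q³ = q³, q⁴ = q⁴, q⁵ = q⁵, q⁶ = q⁶, q⁷ = q⁷, q⁸ = q⁸, q⁹ = e.
The smallest positive k with qᵏ = e is 9.

Answer: 9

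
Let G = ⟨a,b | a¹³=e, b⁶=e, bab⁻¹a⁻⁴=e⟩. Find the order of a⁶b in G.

Compute successive powers until reaching e:
  (a⁶b)¹ = a⁶b, (a⁶b)² = a⁴b², (a⁶b)³ = a⁹b³, (a⁶b)⁴ = a³b⁴, (a⁶b)⁵ = a⁵b⁵, (a⁶b)⁶ = e.
The smallest positive k with (a⁶b)ᵏ = e is 6.

Answer: 6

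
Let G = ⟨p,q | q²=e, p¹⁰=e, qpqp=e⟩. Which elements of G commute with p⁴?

⟨p⁴⟩ ⊆ C_G(p⁴) since powers of p⁴ commute with p⁴; so |C_G(p⁴)| ≥ |⟨p⁴⟩| = 5.
By orbit–stabilizer, |C_G(p⁴)| = |G| / |conj. class of p⁴| = 20 / 2 = 10.
The 10 elements commuting with p⁴ are {e, p, p², p³, p⁴, p⁵, p⁶, p⁷, p⁸, p⁹}.

Answer: {e, p, p², p³, p⁴, p⁵, p⁶, p⁷, p⁸, p⁹}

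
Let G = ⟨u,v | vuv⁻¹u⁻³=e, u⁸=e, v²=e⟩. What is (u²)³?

Compute successive powers of (u²), reducing at each step:
  (u²)²: (u²) · u² = u⁴
  (u²)³: (u⁴) · u² = u⁶

Answer: u⁶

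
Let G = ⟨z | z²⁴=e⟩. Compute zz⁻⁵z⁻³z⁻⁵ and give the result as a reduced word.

Multiply left to right, reducing at each step:
  z · z⁻⁵ = z²⁰
  (z²⁰) · z⁻³ = z¹⁷
  (z¹⁷) · z⁻⁵ = z¹²

Answer: z¹²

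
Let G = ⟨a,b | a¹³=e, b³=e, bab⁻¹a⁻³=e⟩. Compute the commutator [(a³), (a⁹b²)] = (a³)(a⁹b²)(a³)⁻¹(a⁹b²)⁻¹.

[(a³), (a⁹b²)] = (a³)·(a⁹b²)·(a³)⁻¹·(a⁹b²)⁻¹.
  (a³) · (a⁹b²) = a¹²b²
  (a¹²b²) · (a¹⁰) = a¹¹b²
  (a¹¹b²) · (a¹²b) = a²

Answer: a²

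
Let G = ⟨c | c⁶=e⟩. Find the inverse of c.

The order of c is 6 (smallest k with cᵏ = e), so c⁻¹ = c⁵ = c⁵.
Check: c · (c⁵) → c · c⁵ = e, giving e as required.

Answer: c⁵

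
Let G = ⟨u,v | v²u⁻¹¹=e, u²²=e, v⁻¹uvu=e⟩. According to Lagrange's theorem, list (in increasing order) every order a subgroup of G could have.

|G| = 44 = 2² · 11. By Lagrange's theorem the order of any subgroup divides 44; the divisors of 44 are 1, 2, 4, 11, 22, 44.

Answer: 1, 2, 4, 11, 22, 44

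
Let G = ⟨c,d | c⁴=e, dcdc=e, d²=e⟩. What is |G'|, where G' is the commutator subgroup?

G' = [G, G] is generated by all commutators. The generator-pair commutators are: [c, d] = c².
The subgroup they normally generate is {e, c²}, of order 2.
Check: |G/G'| = 8/2 = 4 is the order of the abelianisation.

Answer: 2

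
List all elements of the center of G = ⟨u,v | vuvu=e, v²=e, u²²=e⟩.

An element z ∈ Z(G) iff z commutes with every generator.
For example u¹¹ is central: (u¹¹)·u = u¹² = u·(u¹¹); (u¹¹)·v = u¹¹v = v·(u¹¹).
Whereas u ∉ Z(G) since u·v = uv ≠ u²¹v = v·u.
Checking each of the 44 elements this way gives Z(G) = {e, u¹¹}, of order 2.

Answer: {e, u¹¹}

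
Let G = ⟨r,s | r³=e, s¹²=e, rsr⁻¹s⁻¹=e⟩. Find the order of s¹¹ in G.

Compute successive powers until reaching e:
  (s¹¹)¹ = s¹¹, (s¹¹)² = s¹⁰, (s¹¹)³ = s⁹, (s¹¹)⁴ = s⁸, (s¹¹)⁵ = s⁷, (s¹¹)⁶ = s⁶, (s¹¹)⁷ = s⁵, (s¹¹)⁸ = s⁴, (s¹¹)⁹ = s³, (s¹¹)¹⁰ = s², (s¹¹)¹¹ = s, (s¹¹)¹² = e.
The smallest positive k with (s¹¹)ᵏ = e is 12.

Answer: 12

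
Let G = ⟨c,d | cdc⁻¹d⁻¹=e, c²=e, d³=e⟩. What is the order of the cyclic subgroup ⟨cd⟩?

|⟨cd⟩| equals the order of cd. Compute successive powers until reaching e:
  (cd)¹ = cd, (cd)² = d², (cd)³ = c, (cd)⁴ = d, (cd)⁵ = cd², (cd)⁶ = e.
The smallest positive k with (cd)ᵏ = e is 6, so |⟨cd⟩| = 6.

Answer: 6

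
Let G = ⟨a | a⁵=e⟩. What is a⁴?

Compute successive powers of a, reducing at each step:
  a²: a · a = a²
  a³: (a²) · a = a³
  a⁴: (a³) · a = a⁴

Answer: a⁴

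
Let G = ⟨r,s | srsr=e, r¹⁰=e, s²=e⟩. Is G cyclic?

Every cyclic group is abelian. But r·s = rs while s·r = r⁹s, so r·s ≠ s·r and G is not abelian. Hence G is not cyclic.

Answer: No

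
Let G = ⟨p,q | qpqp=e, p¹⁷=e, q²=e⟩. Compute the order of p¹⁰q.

Compute successive powers until reaching e:
  (p¹⁰q)¹ = p¹⁰q, (p¹⁰q)² = e.
The smallest positive k with (p¹⁰q)ᵏ = e is 2.

Answer: 2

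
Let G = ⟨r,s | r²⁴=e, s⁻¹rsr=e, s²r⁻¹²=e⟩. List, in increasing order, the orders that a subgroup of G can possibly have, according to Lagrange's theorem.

|G| = 48 = 2⁴ · 3. By Lagrange's theorem the order of any subgroup divides 48; the divisors of 48 are 1, 2, 3, 4, 6, 8, 12, 16, 24, 48.

Answer: 1, 2, 3, 4, 6, 8, 12, 16, 24, 48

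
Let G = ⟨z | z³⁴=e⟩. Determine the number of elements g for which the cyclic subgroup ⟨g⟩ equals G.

G is cyclic of order 34. An element generates G iff its order is 34, and a cyclic group of order 34 has exactly φ(34) = 16 such elements.

Answer: 16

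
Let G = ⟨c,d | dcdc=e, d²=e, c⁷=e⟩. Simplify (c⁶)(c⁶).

Compute (c⁶) · (c⁶) by multiplying left to right and reducing via the relations at each step:
  (c⁶) · c⁶ = c⁵

Answer: c⁵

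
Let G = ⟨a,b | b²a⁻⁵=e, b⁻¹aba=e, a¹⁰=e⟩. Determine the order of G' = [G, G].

G' = [G, G] is generated by all commutators. The generator-pair commutators are: [a, b] = a².
The subgroup they normally generate is {e, a², a⁴, a⁶, a⁸}, of order 5.
Check: |G/G'| = 20/5 = 4 is the order of the abelianisation.

Answer: 5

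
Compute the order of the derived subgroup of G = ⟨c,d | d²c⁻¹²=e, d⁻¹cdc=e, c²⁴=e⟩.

G' = [G, G] is generated by all commutators. The generator-pair commutators are: [c, d] = c².
The subgroup they normally generate is {e, c², c⁴, c⁶, c⁸, c¹⁰, c¹², c¹⁴, c¹⁶, c¹⁸, c²⁰, c²²}, of order 12.
Check: |G/G'| = 48/12 = 4 is the order of the abelianisation.

Answer: 12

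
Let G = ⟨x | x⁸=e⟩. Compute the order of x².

Compute successive powers until reaching e:
  (x²)¹ = x², (x²)² = x⁴, (x²)³ = x⁶, (x²)⁴ = e.
The smallest positive k with (x²)ᵏ = e is 4.

Answer: 4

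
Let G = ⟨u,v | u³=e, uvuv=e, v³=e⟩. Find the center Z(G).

An element z ∈ Z(G) iff z commutes with every generator.
For example e is central: e·u = u = u·e; e·v = v = v·e.
Whereas u ∉ Z(G) since u·v = uv ≠ u²v² = v·u.
Checking each of the 12 elements this way gives Z(G) = {e}, of order 1.

Answer: {e}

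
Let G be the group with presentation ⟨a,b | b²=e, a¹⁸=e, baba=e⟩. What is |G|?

Enumerate words in the generators, reducing via the relations: the distinct elements are
  {a, b, e, ab, a², a³, a⁴, a⁵, a⁶, a⁷, a⁸, a⁹, a²b, a³b, a¹², a¹³, a¹¹, a¹⁰, a¹⁴, a¹⁵, a¹⁶, a¹⁷, a⁴b, a⁵b, a⁶b, a⁷b, a⁸b, a⁹b, a¹²b, a¹³b, a¹¹b, a¹⁰b, a¹⁴b, a¹⁵b, a¹⁶b, a¹⁷b}.
No further products give new elements, so |G| = 36.

Answer: 36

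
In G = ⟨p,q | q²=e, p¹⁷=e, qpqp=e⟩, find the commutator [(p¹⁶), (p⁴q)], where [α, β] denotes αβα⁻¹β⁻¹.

[(p¹⁶), (p⁴q)] = (p¹⁶)·(p⁴q)·(p¹⁶)⁻¹·(p⁴q)⁻¹.
  (p¹⁶) · (p⁴q) = p³q
  (p³q) · p = p²q
  (p²q) · (p⁴q) = p¹⁵

Answer: p¹⁵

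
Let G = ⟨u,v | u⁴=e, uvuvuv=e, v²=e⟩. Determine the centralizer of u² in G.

⟨u²⟩ ⊆ C_G(u²) since powers of u² commute with u²; so |C_G(u²)| ≥ |⟨u²⟩| = 2.
By orbit–stabilizer, |C_G(u²)| = |G| / |conj. class of u²| = 24 / 3 = 8.
The 8 elements commuting with u² are {e, u, u², u³, uvu²v, vu²v, u²vu²v, u³vu²v}.

Answer: {e, u, u², u³, uvu²v, vu²v, u²vu²v, u³vu²v}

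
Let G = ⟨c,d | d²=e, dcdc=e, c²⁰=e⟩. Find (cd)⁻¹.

The order of (cd) is 2 (smallest k with (cd)ᵏ = e), so (cd)⁻¹ = (cd)¹ = cd.
Check: (cd) · (cd) → (cd) · c = d;   d · d = e, giving e as required.

Answer: cd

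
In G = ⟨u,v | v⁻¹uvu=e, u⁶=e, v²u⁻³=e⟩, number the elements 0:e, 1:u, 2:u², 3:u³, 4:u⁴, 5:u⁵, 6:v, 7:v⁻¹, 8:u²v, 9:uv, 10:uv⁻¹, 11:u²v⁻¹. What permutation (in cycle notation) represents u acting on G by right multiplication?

(0 1 2 3 4 5)(6 11 10 7 8 9)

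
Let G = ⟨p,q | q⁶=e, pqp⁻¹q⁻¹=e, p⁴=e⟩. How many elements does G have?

Enumerate words in the generators, reducing via the relations: the distinct elements are
  {e, p, q, pq, p², p³, q², q³, q⁴, q⁵, pq², pq³, pq⁴, pq⁵, p²q, p³q, p²q², p²q³, p²q⁴, p²q⁵, p³q², p³q³, p³q⁴, p³q⁵}.
No further products give new elements, so |G| = 24.

Answer: 24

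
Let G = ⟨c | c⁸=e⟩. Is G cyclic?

|G| = 8. The element c has order 8 (its powers give 8 distinct elements), so ⟨c⟩ = G and G is cyclic.

Answer: Yes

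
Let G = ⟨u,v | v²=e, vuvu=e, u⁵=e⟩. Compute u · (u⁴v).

Compute u · (u⁴v) by multiplying left to right and reducing via the relations at each step:
  u · u⁴ = e
  e · v = v

Answer: v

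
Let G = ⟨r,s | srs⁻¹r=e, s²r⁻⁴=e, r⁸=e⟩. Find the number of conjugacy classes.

The conjugacy classes (representative and size) are:
  [e] (size 1), [r⁷] (size 2), [r²] (size 2), [r⁵] (size 2), [r⁴] (size 1), [r²s⁻¹] (size 4), [r³s] (size 4).
Class equation: 1 + 2 + 2 + 2 + 1 + 4 + 4 = 16 = |G|. So G has 7 conjugacy classes.

Answer: 7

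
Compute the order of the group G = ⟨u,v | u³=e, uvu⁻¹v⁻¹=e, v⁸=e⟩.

Enumerate words in the generators, reducing via the relations: the distinct elements are
  {e, u, v, uv, u², v², v³, v⁴, v⁵, v⁶, v⁷, uv², uv³, uv⁴, uv⁵, uv⁶, uv⁷, u²v, u²v², u²v³, u²v⁴, u²v⁵, u²v⁶, u²v⁷}.
No further products give new elements, so |G| = 24.

Answer: 24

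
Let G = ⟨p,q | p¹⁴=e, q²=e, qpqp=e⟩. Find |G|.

Enumerate words in the generators, reducing via the relations: the distinct elements are
  {e, p, q, pq, p², p³, p⁴, p⁵, p⁶, p⁷, p⁸, p⁹, p²q, p³q, p¹², p¹³, p¹¹, p¹⁰, p⁴q, p⁵q, p⁶q, p⁷q, p⁸q, p⁹q, p¹²q, p¹³q, p¹¹q, p¹⁰q}.
No further products give new elements, so |G| = 28.

Answer: 28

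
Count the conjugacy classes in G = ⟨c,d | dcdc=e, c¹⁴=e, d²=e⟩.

The conjugacy classes (representative and size) are:
  [e] (size 1), [c¹³] (size 2), [c²] (size 2), [c³] (size 2), [c¹⁰] (size 2), [c⁵] (size 2), [c⁸] (size 2), [c⁷] (size 1), [c⁶d] (size 7), [c⁹d] (size 7).
Class equation: 1 + 2 + 2 + 2 + 2 + 2 + 2 + 1 + 7 + 7 = 28 = |G|. So G has 10 conjugacy classes.

Answer: 10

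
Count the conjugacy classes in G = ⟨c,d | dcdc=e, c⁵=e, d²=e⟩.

The conjugacy classes (representative and size) are:
  [e] (size 1), [c] (size 2), [c²] (size 2), [d] (size 5).
Class equation: 1 + 2 + 2 + 5 = 10 = |G|. So G has 4 conjugacy classes.

Answer: 4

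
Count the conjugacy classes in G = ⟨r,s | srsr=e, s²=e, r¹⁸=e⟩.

The conjugacy classes (representative and size) are:
  [e] (size 1), [r] (size 2), [r²] (size 2), [r³] (size 2), [r¹⁴] (size 2), [r⁵] (size 2), [r¹²] (size 2), [r⁷] (size 2), [r¹⁰] (size 2), [r⁹] (size 1), [r¹⁰s] (size 9), [rs] (size 9).
Class equation: 1 + 2 + 2 + 2 + 2 + 2 + 2 + 2 + 2 + 1 + 9 + 9 = 36 = |G|. So G has 12 conjugacy classes.

Answer: 12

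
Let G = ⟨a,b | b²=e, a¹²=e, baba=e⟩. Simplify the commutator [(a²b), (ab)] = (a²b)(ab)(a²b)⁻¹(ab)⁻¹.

[(a²b), (ab)] = (a²b)·(ab)·(a²b)⁻¹·(ab)⁻¹.
  (a²b) · (ab) = a
  a · (a²b) = a³b
  (a³b) · (ab) = a²

Answer: a²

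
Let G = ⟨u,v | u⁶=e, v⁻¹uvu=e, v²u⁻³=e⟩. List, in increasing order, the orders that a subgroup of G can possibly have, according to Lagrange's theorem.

|G| = 12 = 2² · 3. By Lagrange's theorem the order of any subgroup divides 12; the divisors of 12 are 1, 2, 3, 4, 6, 12.

Answer: 1, 2, 3, 4, 6, 12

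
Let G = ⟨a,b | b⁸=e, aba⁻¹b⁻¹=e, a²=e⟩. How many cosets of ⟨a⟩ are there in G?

First find ord(a) by computing successive powers:
  a¹ = a, a² = e.
So |⟨a⟩| = ord(a) = 2. With |G| = 16, by Lagrange [G : ⟨a⟩] = 16/2 = 8.

Answer: 8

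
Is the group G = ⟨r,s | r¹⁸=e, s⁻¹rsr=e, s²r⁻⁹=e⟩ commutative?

r·s = rs but s·r = r⁸s⁻¹, so r·s ≠ s·r and G is not abelian.

Answer: No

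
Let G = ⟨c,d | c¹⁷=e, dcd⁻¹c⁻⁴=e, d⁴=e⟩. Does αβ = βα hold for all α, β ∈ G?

c·d = cd but d·c = c⁴d, so c·d ≠ d·c and G is not abelian.

Answer: No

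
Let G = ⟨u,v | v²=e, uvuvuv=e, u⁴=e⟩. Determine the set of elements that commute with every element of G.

An element z ∈ Z(G) iff z commutes with every generator.
For example e is central: e·u = u = u·e; e·v = v = v·e.
Whereas u ∉ Z(G) since u·v = uv ≠ vu = v·u.
Checking each of the 24 elements this way gives Z(G) = {e}, of order 1.

Answer: {e}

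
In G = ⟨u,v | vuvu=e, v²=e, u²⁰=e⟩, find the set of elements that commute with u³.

⟨u³⟩ ⊆ C_G(u³) since powers of u³ commute with u³; so |C_G(u³)| ≥ |⟨u³⟩| = 20.
By orbit–stabilizer, |C_G(u³)| = |G| / |conj. class of u³| = 40 / 2 = 20.
The 20 elements commuting with u³ are {e, u, u², u³, u⁴, u⁵, u⁶, u⁷, u⁸, u⁹, u¹⁰, u¹¹, u¹², u¹³, u¹⁴, u¹⁵, u¹⁶, u¹⁷, u¹⁸, u¹⁹}.

Answer: {e, u, u², u³, u⁴, u⁵, u⁶, u⁷, u⁸, u⁹, u¹⁰, u¹¹, u¹², u¹³, u¹⁴, u¹⁵, u¹⁶, u¹⁷, u¹⁸, u¹⁹}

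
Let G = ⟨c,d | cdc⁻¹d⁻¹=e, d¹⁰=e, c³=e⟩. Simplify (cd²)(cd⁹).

Compute (cd²) · (cd⁹) by multiplying left to right and reducing via the relations at each step:
  (cd²) · c = c²d²
  (c²d²) · d⁹ = c²d

Answer: c²d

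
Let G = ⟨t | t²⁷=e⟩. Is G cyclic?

|G| = 27. The element t has order 27 (its powers give 27 distinct elements), so ⟨t⟩ = G and G is cyclic.

Answer: Yes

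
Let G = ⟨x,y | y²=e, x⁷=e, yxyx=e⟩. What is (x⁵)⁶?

Compute successive powers of (x⁵), reducing at each step:
  (x⁵)²: (x⁵) · x⁵ = x³
  (x⁵)³: (x³) · x⁵ = x
  (x⁵)⁴: x · x⁵ = x⁶
  (x⁵)⁵: (x⁶) · x⁵ = x⁴
  (x⁵)⁶: (x⁴) · x⁵ = x²

Answer: x²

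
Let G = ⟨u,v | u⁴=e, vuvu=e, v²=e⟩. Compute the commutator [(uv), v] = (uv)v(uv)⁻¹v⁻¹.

[(uv), v] = (uv)·v·(uv)⁻¹·v⁻¹.
  (uv) · v = u
  u · (uv) = u²v
  (u²v) · v = u²

Answer: u²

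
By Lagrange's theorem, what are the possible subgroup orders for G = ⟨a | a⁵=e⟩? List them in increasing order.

|G| = 5 = 5. By Lagrange's theorem the order of any subgroup divides 5; the divisors of 5 are 1, 5.

Answer: 1, 5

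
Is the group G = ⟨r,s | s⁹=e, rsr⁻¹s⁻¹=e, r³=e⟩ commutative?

Each pair of generators commutes: r·s = rs = s·r. Since the generators pairwise commute, every element of G commutes with every other, so G is abelian.

Answer: Yes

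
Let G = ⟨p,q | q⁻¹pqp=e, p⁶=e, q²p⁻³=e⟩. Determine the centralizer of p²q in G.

⟨p²q⟩ ⊆ C_G(p²q) since powers of p²q commute with p²q; so |C_G(p²q)| ≥ |⟨p²q⟩| = 4.
By orbit–stabilizer, |C_G(p²q)| = |G| / |conj. class of p²q| = 12 / 3 = 4.
The 4 elements commuting with p²q are {e, p³, p²q, p²q⁻¹}.

Answer: {e, p³, p²q, p²q⁻¹}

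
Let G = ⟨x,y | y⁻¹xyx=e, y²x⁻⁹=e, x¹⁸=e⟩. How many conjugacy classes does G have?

The conjugacy classes (representative and size) are:
  [e] (size 1), [x¹⁷] (size 2), [x¹⁶] (size 2), [x³] (size 2), [x¹⁴] (size 2), [x¹³] (size 2), [x¹²] (size 2), [x¹¹] (size 2), [x¹⁰] (size 2), [x⁹] (size 1), [x⁸y] (size 9), [xy] (size 9).
Class equation: 1 + 2 + 2 + 2 + 2 + 2 + 2 + 2 + 2 + 1 + 9 + 9 = 36 = |G|. So G has 12 conjugacy classes.

Answer: 12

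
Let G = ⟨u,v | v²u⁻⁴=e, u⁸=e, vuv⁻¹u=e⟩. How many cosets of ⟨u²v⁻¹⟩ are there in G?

First find ord(u²v⁻¹) by computing successive powers:
  (u²v⁻¹)¹ = u²v⁻¹, (u²v⁻¹)² = u⁴, (u²v⁻¹)³ = u²v, (u²v⁻¹)⁴ = e.
So |⟨u²v⁻¹⟩| = ord(u²v⁻¹) = 4. With |G| = 16, by Lagrange [G : ⟨u²v⁻¹⟩] = 16/4 = 4.

Answer: 4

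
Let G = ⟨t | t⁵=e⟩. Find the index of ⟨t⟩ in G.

First find ord(t) by computing successive powers:
  t¹ = t, t² = t², t³ = t³, t⁴ = t⁴, t⁵ = e.
So |⟨t⟩| = ord(t) = 5. With |G| = 5, by Lagrange [G : ⟨t⟩] = 5/5 = 1.

Answer: 1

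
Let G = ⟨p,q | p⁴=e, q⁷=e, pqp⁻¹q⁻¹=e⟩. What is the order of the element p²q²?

Compute successive powers until reaching e:
  (p²q²)¹ = p²q², (p²q²)² = q⁴, (p²q²)³ = p²q⁶, (p²q²)⁴ = q, (p²q²)⁵ = p²q³, (p²q²)⁶ = q⁵, (p²q²)⁷ = p², (p²q²)⁸ = q², (p²q²)⁹ = p²q⁴, (p²q²)¹⁰ = q⁶, (p²q²)¹¹ = p²q, (p²q²)¹² = q³, (p²q²)¹³ = p²q⁵, (p²q²)¹⁴ = e.
The smallest positive k with (p²q²)ᵏ = e is 14.

Answer: 14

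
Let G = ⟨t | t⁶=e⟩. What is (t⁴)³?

Compute successive powers of (t⁴), reducing at each step:
  (t⁴)²: (t⁴) · t⁴ = t²
  (t⁴)³: (t²) · t⁴ = e

Answer: e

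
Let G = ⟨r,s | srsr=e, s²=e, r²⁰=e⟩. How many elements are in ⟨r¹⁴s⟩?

|⟨r¹⁴s⟩| equals the order of r¹⁴s. Compute successive powers until reaching e:
  (r¹⁴s)¹ = r¹⁴s, (r¹⁴s)² = e.
The smallest positive k with (r¹⁴s)ᵏ = e is 2, so |⟨r¹⁴s⟩| = 2.

Answer: 2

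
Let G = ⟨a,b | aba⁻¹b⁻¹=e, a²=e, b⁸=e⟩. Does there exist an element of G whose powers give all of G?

|G| = 16, but the maximum element order in G is 8 < 16. No single element generates all of G, so G is not cyclic.

Answer: No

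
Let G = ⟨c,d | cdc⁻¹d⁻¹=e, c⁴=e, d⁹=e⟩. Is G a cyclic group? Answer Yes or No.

|G| = 36. The element cd has order 36 (its powers give 36 distinct elements), so ⟨cd⟩ = G and G is cyclic.

Answer: Yes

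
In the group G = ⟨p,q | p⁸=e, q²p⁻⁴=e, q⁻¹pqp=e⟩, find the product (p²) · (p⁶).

Compute (p²) · (p⁶) by multiplying left to right and reducing via the relations at each step:
  (p²) · p⁶ = e

Answer: e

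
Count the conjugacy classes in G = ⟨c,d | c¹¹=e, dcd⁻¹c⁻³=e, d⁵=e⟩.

The conjugacy classes (representative and size) are:
  [e] (size 1), [c³] (size 5), [c⁶] (size 5), [c⁷d] (size 11), [c⁹d²] (size 11), [c⁷d³] (size 11), [c⁷d⁴] (size 11).
Class equation: 1 + 5 + 5 + 11 + 11 + 11 + 11 = 55 = |G|. So G has 7 conjugacy classes.

Answer: 7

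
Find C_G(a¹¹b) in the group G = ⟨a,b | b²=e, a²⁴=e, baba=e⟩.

⟨a¹¹b⟩ ⊆ C_G(a¹¹b) since powers of a¹¹b commute with a¹¹b; so |C_G(a¹¹b)| ≥ |⟨a¹¹b⟩| = 2.
By orbit–stabilizer, |C_G(a¹¹b)| = |G| / |conj. class of a¹¹b| = 48 / 12 = 4.
The 4 elements commuting with a¹¹b are {e, a¹², a²³b, a¹¹b}.

Answer: {e, a¹², a²³b, a¹¹b}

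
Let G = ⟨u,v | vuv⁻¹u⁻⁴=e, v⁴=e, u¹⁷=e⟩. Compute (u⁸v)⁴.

Compute successive powers of (u⁸v), reducing at each step:
  (u⁸v)²: (u⁸v) · u⁸ = u⁶v;   (u⁶v) · v = u⁶v²
  (u⁸v)³: (u⁶v²) · u⁸ = u¹⁵v²;   (u¹⁵v²) · v = u¹⁵v³
  (u⁸v)⁴: (u¹⁵v³) · u⁸ = v³;   (v³) · v = e

Answer: e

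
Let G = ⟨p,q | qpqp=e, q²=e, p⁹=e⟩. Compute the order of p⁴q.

Compute successive powers until reaching e:
  (p⁴q)¹ = p⁴q, (p⁴q)² = e.
The smallest positive k with (p⁴q)ᵏ = e is 2.

Answer: 2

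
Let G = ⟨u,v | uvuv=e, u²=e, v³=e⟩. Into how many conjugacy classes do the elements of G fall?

The conjugacy classes (representative and size) are:
  [e] (size 1), [uv²] (size 3), [v²] (size 2).
Class equation: 1 + 3 + 2 = 6 = |G|. So G has 3 conjugacy classes.

Answer: 3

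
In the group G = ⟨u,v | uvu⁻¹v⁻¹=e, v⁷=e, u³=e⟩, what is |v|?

Compute successive powers until reaching e:
  v¹ = v, v² = v², v³ = v³, v⁴ = v⁴, v⁵ = v⁵, v⁶ = v⁶, v⁷ = e.
The smallest positive k with vᵏ = e is 7.

Answer: 7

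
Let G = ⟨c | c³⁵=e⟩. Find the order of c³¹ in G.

Compute successive powers until reaching e:
  (c³¹)¹ = c³¹, (c³¹)² = c²⁷, (c³¹)³ = c²³, (c³¹)⁴ = c¹⁹, (c³¹)⁵ = c¹⁵, (c³¹)⁶ = c¹¹, (c³¹)⁷ = c⁷, (c³¹)⁸ = c³, (c³¹)⁹ = c³⁴, (c³¹)¹⁰ = c³⁰, (c³¹)¹¹ = c²⁶, (c³¹)¹² = c²², (c³¹)¹³ = c¹⁸, (c³¹)¹⁴ = c¹⁴, (c³¹)¹⁵ = c¹⁰, (c³¹)¹⁶ = c⁶, (c³¹)¹⁷ = c², (c³¹)¹⁸ = c³³, (c³¹)¹⁹ = c²⁹, (c³¹)²⁰ = c²⁵, (c³¹)²¹ = c²¹, (c³¹)²² = c¹⁷, (c³¹)²³ = c¹³, (c³¹)²⁴ = c⁹, (c³¹)²⁵ = c⁵, (c³¹)²⁶ = c, (c³¹)²⁷ = c³², (c³¹)²⁸ = c²⁸, (c³¹)²⁹ = c²⁴, (c³¹)³⁰ = c²⁰, (c³¹)³¹ = c¹⁶, (c³¹)³² = c¹², (c³¹)³³ = c⁸, (c³¹)³⁴ = c⁴, (c³¹)³⁵ = e.
The smallest positive k with (c³¹)ᵏ = e is 35.

Answer: 35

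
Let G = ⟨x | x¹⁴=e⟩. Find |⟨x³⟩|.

|⟨x³⟩| equals the order of x³. Compute successive powers until reaching e:
  (x³)¹ = x³, (x³)² = x⁶, (x³)³ = x⁹, (x³)⁴ = x¹², (x³)⁵ = x, (x³)⁶ = x⁴, (x³)⁷ = x⁷, (x³)⁸ = x¹⁰, (x³)⁹ = x¹³, (x³)¹⁰ = x², (x³)¹¹ = x⁵, (x³)¹² = x⁸, (x³)¹³ = x¹¹, (x³)¹⁴ = e.
The smallest positive k with (x³)ᵏ = e is 14, so |⟨x³⟩| = 14.

Answer: 14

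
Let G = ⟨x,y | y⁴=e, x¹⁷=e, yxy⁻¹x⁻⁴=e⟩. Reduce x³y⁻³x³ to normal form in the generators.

Multiply left to right, reducing at each step:
  (x³) · y⁻³ = x³y
  (x³y) · x³ = x¹⁵y

Answer: x¹⁵y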